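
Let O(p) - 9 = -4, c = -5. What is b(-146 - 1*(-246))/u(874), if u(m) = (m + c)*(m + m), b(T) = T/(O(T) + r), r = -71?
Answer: -25/25063698 ≈ -9.9746e-7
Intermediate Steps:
O(p) = 5 (O(p) = 9 - 4 = 5)
b(T) = -T/66 (b(T) = T/(5 - 71) = T/(-66) = -T/66)
u(m) = 2*m*(-5 + m) (u(m) = (m - 5)*(m + m) = (-5 + m)*(2*m) = 2*m*(-5 + m))
b(-146 - 1*(-246))/u(874) = (-(-146 - 1*(-246))/66)/((2*874*(-5 + 874))) = (-(-146 + 246)/66)/((2*874*869)) = -1/66*100/1519012 = -50/33*1/1519012 = -25/25063698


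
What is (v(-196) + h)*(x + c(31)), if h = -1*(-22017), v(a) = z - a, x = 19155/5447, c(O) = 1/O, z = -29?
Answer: 13293806368/168857 ≈ 78728.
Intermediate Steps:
x = 19155/5447 (x = 19155*(1/5447) = 19155/5447 ≈ 3.5166)
v(a) = -29 - a
h = 22017
(v(-196) + h)*(x + c(31)) = ((-29 - 1*(-196)) + 22017)*(19155/5447 + 1/31) = ((-29 + 196) + 22017)*(19155/5447 + 1/31) = (167 + 22017)*(599252/168857) = 22184*(599252/168857) = 13293806368/168857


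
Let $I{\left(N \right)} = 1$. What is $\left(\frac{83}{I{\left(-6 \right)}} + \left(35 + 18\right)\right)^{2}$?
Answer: $18496$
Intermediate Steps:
$\left(\frac{83}{I{\left(-6 \right)}} + \left(35 + 18\right)\right)^{2} = \left(\frac{83}{1} + \left(35 + 18\right)\right)^{2} = \left(83 \cdot 1 + 53\right)^{2} = \left(83 + 53\right)^{2} = 136^{2} = 18496$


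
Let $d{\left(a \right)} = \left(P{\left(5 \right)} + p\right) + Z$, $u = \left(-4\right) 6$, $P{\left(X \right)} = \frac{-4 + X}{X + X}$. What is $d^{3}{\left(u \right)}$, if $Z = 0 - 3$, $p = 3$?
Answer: $\frac{1}{1000} \approx 0.001$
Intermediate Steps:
$P{\left(X \right)} = \frac{-4 + X}{2 X}$
$u = -24$
$Z = -3$ ($Z = 0 - 3 = -3$)
$d{\left(a \right)} = \frac{1}{10}$ ($d{\left(a \right)} = \left(\frac{-4 + 5}{2 \cdot 5} + 3\right) - 3 = \left(\frac{1}{2} \cdot \frac{1}{5} \cdot 1 + 3\right) - 3 = \left(\frac{1}{10} + 3\right) - 3 = \frac{31}{10} - 3 = \frac{1}{10}$)
$d^{3}{\left(u \right)} = \left(\frac{1}{10}\right)^{3} = \frac{1}{1000}$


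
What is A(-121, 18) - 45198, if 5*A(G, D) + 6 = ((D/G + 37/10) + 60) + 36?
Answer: -273334703/6050 ≈ -45179.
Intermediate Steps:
A(G, D) = 937/50 + D/(5*G) (A(G, D) = -6/5 + (((D/G + 37/10) + 60) + 36)/5 = -6/5 + (((37/10 + D/G) + 60) + 36)/5 = -6/5 + ((637/10 + D/G) + 36)/5 = -6/5 + (997/10 + D/G)/5 = -6/5 + (997/50 + D/(5*G)) = 937/50 + D/(5*G))
A(-121, 18) - 45198 = (937/50 + (1/5)*18/(-121)) - 45198 = (937/50 + (1/5)*18*(-1/121)) - 45198 = (937/50 - 18/605) - 45198 = 113197/6050 - 45198 = -273334703/6050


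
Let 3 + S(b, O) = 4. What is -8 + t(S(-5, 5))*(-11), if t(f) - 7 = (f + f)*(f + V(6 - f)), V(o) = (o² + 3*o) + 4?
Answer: -1075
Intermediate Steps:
S(b, O) = 1 (S(b, O) = -3 + 4 = 1)
V(o) = 4 + o² + 3*o
t(f) = 7 + 2*f*(22 + (6 - f)² - 2*f) (t(f) = 7 + (f + f)*(f + (4 + (6 - f)² + 3*(6 - f))) = 7 + (2*f)*(f + (4 + (6 - f)² + (18 - 3*f))) = 7 + (2*f)*(f + (22 + (6 - f)² - 3*f)) = 7 + (2*f)*(22 + (6 - f)² - 2*f) = 7 + 2*f*(22 + (6 - f)² - 2*f))
-8 + t(S(-5, 5))*(-11) = -8 + (7 - 28*1² + 2*1³ + 116*1)*(-11) = -8 + (7 - 28*1 + 2*1 + 116)*(-11) = -8 + (7 - 28 + 2 + 116)*(-11) = -8 + 97*(-11) = -8 - 1067 = -1075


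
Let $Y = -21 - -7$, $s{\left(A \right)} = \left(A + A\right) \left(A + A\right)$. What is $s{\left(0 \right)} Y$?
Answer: $0$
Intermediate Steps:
$s{\left(A \right)} = 4 A^{2}$ ($s{\left(A \right)} = 2 A 2 A = 4 A^{2}$)
$Y = -14$ ($Y = -21 + 7 = -14$)
$s{\left(0 \right)} Y = 4 \cdot 0^{2} \left(-14\right) = 4 \cdot 0 \left(-14\right) = 0 \left(-14\right) = 0$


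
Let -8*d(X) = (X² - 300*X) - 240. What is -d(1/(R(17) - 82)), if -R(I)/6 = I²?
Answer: -790940639/26382848 ≈ -29.979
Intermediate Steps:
R(I) = -6*I²
d(X) = 30 - X²/8 + 75*X/2 (d(X) = -((X² - 300*X) - 240)/8 = -(-240 + X² - 300*X)/8 = 30 - X²/8 + 75*X/2)
-d(1/(R(17) - 82)) = -(30 - 1/(8*(-6*17² - 82)²) + 75/(2*(-6*17² - 82))) = -(30 - 1/(8*(-6*289 - 82)²) + 75/(2*(-6*289 - 82))) = -(30 - 1/(8*(-1734 - 82)²) + 75/(2*(-1734 - 82))) = -(30 - (1/(-1816))²/8 + (75/2)/(-1816)) = -(30 - (-1/1816)²/8 + (75/2)*(-1/1816)) = -(30 - ⅛*1/3297856 - 75/3632) = -(30 - 1/26382848 - 75/3632) = -1*790940639/26382848 = -790940639/26382848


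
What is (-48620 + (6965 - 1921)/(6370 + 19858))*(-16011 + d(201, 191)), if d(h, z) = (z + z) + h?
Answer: 4918447618812/6557 ≈ 7.5011e+8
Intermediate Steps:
d(h, z) = h + 2*z (d(h, z) = 2*z + h = h + 2*z)
(-48620 + (6965 - 1921)/(6370 + 19858))*(-16011 + d(201, 191)) = (-48620 + (6965 - 1921)/(6370 + 19858))*(-16011 + (201 + 2*191)) = (-48620 + 5044/26228)*(-16011 + (201 + 382)) = (-48620 + 5044*(1/26228))*(-16011 + 583) = (-48620 + 1261/6557)*(-15428) = -318800079/6557*(-15428) = 4918447618812/6557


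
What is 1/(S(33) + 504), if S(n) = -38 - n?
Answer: 1/433 ≈ 0.0023095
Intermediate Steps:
1/(S(33) + 504) = 1/((-38 - 1*33) + 504) = 1/((-38 - 33) + 504) = 1/(-71 + 504) = 1/433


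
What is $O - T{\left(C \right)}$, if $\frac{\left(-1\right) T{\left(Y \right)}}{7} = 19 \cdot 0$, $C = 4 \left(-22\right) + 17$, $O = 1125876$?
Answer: $1125876$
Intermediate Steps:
$C = -71$ ($C = -88 + 17 = -71$)
$T{\left(Y \right)} = 0$ ($T{\left(Y \right)} = - 7 \cdot 19 \cdot 0 = \left(-7\right) 0 = 0$)
$O - T{\left(C \right)} = 1125876 - 0 = 1125876 + 0 = 1125876$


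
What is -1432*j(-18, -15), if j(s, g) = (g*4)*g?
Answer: -1288800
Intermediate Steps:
j(s, g) = 4*g**2 (j(s, g) = (4*g)*g = 4*g**2)
-1432*j(-18, -15) = -5728*(-15)**2 = -5728*225 = -1432*900 = -1288800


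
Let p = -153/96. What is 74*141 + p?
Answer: 333837/32 ≈ 10432.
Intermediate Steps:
p = -51/32 (p = -153*1/96 = -51/32 ≈ -1.5938)
74*141 + p = 74*141 - 51/32 = 10434 - 51/32 = 333837/32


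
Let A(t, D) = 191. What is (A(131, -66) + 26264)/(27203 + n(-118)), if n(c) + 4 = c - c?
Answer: 26455/27199 ≈ 0.97265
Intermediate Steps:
n(c) = -4 (n(c) = -4 + (c - c) = -4 + 0 = -4)
(A(131, -66) + 26264)/(27203 + n(-118)) = (191 + 26264)/(27203 - 4) = 26455/27199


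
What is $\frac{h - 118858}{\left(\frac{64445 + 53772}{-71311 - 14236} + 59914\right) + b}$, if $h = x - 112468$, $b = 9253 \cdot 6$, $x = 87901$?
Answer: $- \frac{101401475}{81609447} \approx -1.2425$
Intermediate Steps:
$b = 55518$
$h = -24567$ ($h = 87901 - 112468 = -24567$)
$\frac{h - 118858}{\left(\frac{64445 + 53772}{-71311 - 14236} + 59914\right) + b} = \frac{-24567 - 118858}{\left(\frac{64445 + 53772}{-71311 - 14236} + 59914\right) + 55518} = - \frac{143425}{\left(\frac{118217}{-85547} + 59914\right) + 55518} = - \frac{143425}{\left(118217 \left(- \frac{1}{85547}\right) + 59914\right) + 55518} = - \frac{143425}{\left(- \frac{977}{707} + 59914\right) + 55518} = - \frac{143425}{\frac{42358221}{707} + 55518} = - \frac{143425}{\frac{81609447}{707}} = \left(-143425\right) \frac{707}{81609447} = - \frac{101401475}{81609447}$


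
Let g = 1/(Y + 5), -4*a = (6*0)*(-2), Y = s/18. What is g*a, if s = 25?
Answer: 0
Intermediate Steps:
Y = 25/18 ≈ 1.3889
a = 0 (a = -6*0*(-2)/4 = -0*(-2) = -¼*0 = 0)
g = 18/115 (g = 1/(25/18 + 5) = 1/(115/18) = 18/115 ≈ 0.15652)
g*a = (18/115)*0 = 0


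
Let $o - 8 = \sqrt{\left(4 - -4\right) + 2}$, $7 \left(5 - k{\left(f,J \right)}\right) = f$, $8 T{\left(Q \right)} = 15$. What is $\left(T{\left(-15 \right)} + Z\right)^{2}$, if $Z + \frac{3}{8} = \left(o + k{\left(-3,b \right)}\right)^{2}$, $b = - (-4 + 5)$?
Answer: $\frac{422676641}{9604} + \frac{3534212 \sqrt{10}}{343} \approx 76594.0$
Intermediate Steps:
$b = -1$ ($b = \left(-1\right) 1 = -1$)
$T{\left(Q \right)} = \frac{15}{8}$ ($T{\left(Q \right)} = \frac{1}{8} \cdot 15 = \frac{15}{8}$)
$k{\left(f,J \right)} = 5 - \frac{f}{7}$
$o = 8 + \sqrt{10}$ ($o = 8 + \sqrt{\left(4 - -4\right) + 2} = 8 + \sqrt{\left(4 + 4\right) + 2} = 8 + \sqrt{8 + 2} = 8 + \sqrt{10} \approx 11.162$)
$Z = - \frac{3}{8} + \left(\frac{94}{7} + \sqrt{10}\right)^{2}$ ($Z = - \frac{3}{8} + \left(\left(8 + \sqrt{10}\right) + \left(5 - - \frac{3}{7}\right)\right)^{2} = - \frac{3}{8} + \left(\left(8 + \sqrt{10}\right) + \left(5 + \frac{3}{7}\right)\right)^{2} = - \frac{3}{8} + \left(\left(8 + \sqrt{10}\right) + \frac{38}{7}\right)^{2} = - \frac{3}{8} + \left(\frac{94}{7} + \sqrt{10}\right)^{2} \approx 274.88$)
$\left(T{\left(-15 \right)} + Z\right)^{2} = \left(\frac{15}{8} + \left(\frac{74461}{392} + \frac{188 \sqrt{10}}{7}\right)\right)^{2} = \left(\frac{18799}{98} + \frac{188 \sqrt{10}}{7}\right)^{2}$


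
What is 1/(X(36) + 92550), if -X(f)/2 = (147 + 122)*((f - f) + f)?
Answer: 1/73182 ≈ 1.3665e-5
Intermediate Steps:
X(f) = -538*f (X(f) = -2*(147 + 122)*((f - f) + f) = -538*(0 + f) = -538*f)
1/(X(36) + 92550) = 1/(-538*36 + 92550) = 1/(-19368 + 92550) = 1/73182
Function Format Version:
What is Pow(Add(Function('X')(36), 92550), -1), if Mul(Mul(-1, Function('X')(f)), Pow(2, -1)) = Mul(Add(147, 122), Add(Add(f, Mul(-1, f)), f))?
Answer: Rational(1, 73182) ≈ 1.3665e-5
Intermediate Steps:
Function('X')(f) = Mul(-538, f) (Function('X')(f) = Mul(-2, Mul(Add(147, 122), Add(Add(f, Mul(-1, f)), f))) = Mul(-2, Mul(269, Add(0, f))) = Mul(-2, Mul(269, f)) = Mul(-538, f))
Pow(Add(Function('X')(36), 92550), -1) = Pow(Add(Mul(-538, 36), 92550), -1) = Pow(Add(-19368, 92550), -1) = Pow(73182, -1) = Rational(1, 73182)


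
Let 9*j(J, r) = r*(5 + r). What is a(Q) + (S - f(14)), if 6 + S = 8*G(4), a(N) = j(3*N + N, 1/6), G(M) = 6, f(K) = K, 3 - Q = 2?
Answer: 9103/324 ≈ 28.096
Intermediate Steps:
Q = 1 (Q = 3 - 1*2 = 3 - 2 = 1)
j(J, r) = r*(5 + r)/9 (j(J, r) = (r*(5 + r))/9 = r*(5 + r)/9)
a(N) = 31/324 (a(N) = (⅑)*(5 + 1/6)/6 = (⅑)*(⅙)*(5 + ⅙) = (⅑)*(⅙)*(31/6) = 31/324)
S = 42 (S = -6 + 8*6 = -6 + 48 = 42)
a(Q) + (S - f(14)) = 31/324 + (42 - 1*14) = 31/324 + (42 - 14) = 31/324 + 28 = 9103/324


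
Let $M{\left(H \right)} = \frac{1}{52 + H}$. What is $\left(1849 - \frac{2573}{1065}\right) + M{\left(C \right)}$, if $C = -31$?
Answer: $\frac{13766639}{7455} \approx 1846.6$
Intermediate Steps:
$\left(1849 - \frac{2573}{1065}\right) + M{\left(C \right)} = \left(1849 - \frac{2573}{1065}\right) + \frac{1}{52 - 31} = \left(1849 - \frac{2573}{1065}\right) + \frac{1}{21} = \frac{1966612}{1065} + \frac{1}{21} = \frac{13766639}{7455}$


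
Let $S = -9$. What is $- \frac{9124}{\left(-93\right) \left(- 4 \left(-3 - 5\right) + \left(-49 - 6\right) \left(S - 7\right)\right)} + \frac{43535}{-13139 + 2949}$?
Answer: $- \frac{89987275}{21606876} \approx -4.1647$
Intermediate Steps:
$- \frac{9124}{\left(-93\right) \left(- 4 \left(-3 - 5\right) + \left(-49 - 6\right) \left(S - 7\right)\right)} + \frac{43535}{-13139 + 2949} = - \frac{9124}{\left(-93\right) \left(- 4 \left(-3 - 5\right) + \left(-49 - 6\right) \left(-9 - 7\right)\right)} + \frac{43535}{-13139 + 2949} = - \frac{9124}{\left(-93\right) \left(\left(-4\right) \left(-8\right) - -880\right)} + \frac{43535}{-10190} = - \frac{9124}{\left(-93\right) \left(32 + 880\right)} + 43535 \left(- \frac{1}{10190}\right) = - \frac{9124}{\left(-93\right) 912} - \frac{8707}{2038} = - \frac{9124}{-84816} - \frac{8707}{2038} = \left(-9124\right) \left(- \frac{1}{84816}\right) - \frac{8707}{2038} = \frac{2281}{21204} - \frac{8707}{2038} = - \frac{89987275}{21606876}$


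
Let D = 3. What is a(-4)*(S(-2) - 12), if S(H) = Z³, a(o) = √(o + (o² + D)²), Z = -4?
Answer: -76*√357 ≈ -1436.0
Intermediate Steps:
a(o) = √(o + (3 + o²)²) (a(o) = √(o + (o² + 3)²) = √(o + (3 + o²)²))
S(H) = -64 (S(H) = (-4)³ = -64)
a(-4)*(S(-2) - 12) = √(-4 + (3 + (-4)²)²)*(-64 - 12) = √(-4 + (3 + 16)²)*(-76) = √(-4 + 19²)*(-76) = √(-4 + 361)*(-76) = √357*(-76) = -76*√357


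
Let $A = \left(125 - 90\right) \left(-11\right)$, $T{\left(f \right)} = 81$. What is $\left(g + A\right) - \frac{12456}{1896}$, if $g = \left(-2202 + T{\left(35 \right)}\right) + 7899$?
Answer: $\frac{425528}{79} \approx 5386.4$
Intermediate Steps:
$A = -385$ ($A = 35 \left(-11\right) = -385$)
$g = 5778$ ($g = \left(-2202 + 81\right) + 7899 = -2121 + 7899 = 5778$)
$\left(g + A\right) - \frac{12456}{1896} = \left(5778 - 385\right) - \frac{12456}{1896} = 5393 - \frac{519}{79} = \frac{425528}{79}$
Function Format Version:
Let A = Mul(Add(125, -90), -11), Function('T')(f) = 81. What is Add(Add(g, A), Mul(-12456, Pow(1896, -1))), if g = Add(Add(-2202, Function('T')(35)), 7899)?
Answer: Rational(425528, 79) ≈ 5386.4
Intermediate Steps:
A = -385 (A = Mul(35, -11) = -385)
g = 5778 (g = Add(Add(-2202, 81), 7899) = Add(-2121, 7899) = 5778)
Add(Add(g, A), Mul(-12456, Pow(1896, -1))) = Add(Add(5778, -385), Mul(-12456, Pow(1896, -1))) = Add(5393, Mul(-12456, Rational(1, 1896))) = Add(5393, Rational(-519, 79)) = Rational(425528, 79)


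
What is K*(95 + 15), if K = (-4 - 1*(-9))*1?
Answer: 550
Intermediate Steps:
K = 5 (K = (-4 + 9)*1 = 5*1 = 5)
K*(95 + 15) = 5*(95 + 15) = 5*110 = 550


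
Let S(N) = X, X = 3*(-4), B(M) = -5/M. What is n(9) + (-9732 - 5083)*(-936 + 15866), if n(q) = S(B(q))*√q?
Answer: -221187986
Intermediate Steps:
X = -12
S(N) = -12
n(q) = -12*√q
n(9) + (-9732 - 5083)*(-936 + 15866) = -12*√9 + (-9732 - 5083)*(-936 + 15866) = -12*3 - 14815*14930 = -36 - 221187950 = -221187986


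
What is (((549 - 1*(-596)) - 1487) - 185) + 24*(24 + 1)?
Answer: 73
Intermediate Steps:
(((549 - 1*(-596)) - 1487) - 185) + 24*(24 + 1) = (((549 + 596) - 1487) - 185) + 24*25 = ((1145 - 1487) - 185) + 600 = (-342 - 185) + 600 = -527 + 600 = 73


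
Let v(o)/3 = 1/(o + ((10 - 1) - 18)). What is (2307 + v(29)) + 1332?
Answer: 72783/20 ≈ 3639.1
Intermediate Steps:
v(o) = 3/(-9 + o) (v(o) = 3/(o + ((10 - 1) - 18)) = 3/(o + (9 - 18)) = 3/(o - 9) = 3/(-9 + o))
(2307 + v(29)) + 1332 = (2307 + 3/(-9 + 29)) + 1332 = (2307 + 3/20) + 1332 = 46143/20 + 1332 = 72783/20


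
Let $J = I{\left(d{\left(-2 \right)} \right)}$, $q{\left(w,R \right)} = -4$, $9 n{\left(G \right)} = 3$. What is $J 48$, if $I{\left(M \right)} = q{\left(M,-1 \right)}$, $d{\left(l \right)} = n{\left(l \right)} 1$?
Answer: $-192$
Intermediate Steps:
$n{\left(G \right)} = \frac{1}{3}$ ($n{\left(G \right)} = \frac{1}{9} \cdot 3 = \frac{1}{3}$)
$d{\left(l \right)} = \frac{1}{3}$ ($d{\left(l \right)} = \frac{1}{3} \cdot 1 = \frac{1}{3}$)
$I{\left(M \right)} = -4$
$J = -4$
$J 48 = \left(-4\right) 48 = -192$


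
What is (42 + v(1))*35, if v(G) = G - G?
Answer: 1470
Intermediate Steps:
v(G) = 0
(42 + v(1))*35 = (42 + 0)*35 = 42*35 = 1470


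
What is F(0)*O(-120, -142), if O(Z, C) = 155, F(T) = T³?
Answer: 0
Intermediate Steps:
F(0)*O(-120, -142) = 0³*155 = 0*155 = 0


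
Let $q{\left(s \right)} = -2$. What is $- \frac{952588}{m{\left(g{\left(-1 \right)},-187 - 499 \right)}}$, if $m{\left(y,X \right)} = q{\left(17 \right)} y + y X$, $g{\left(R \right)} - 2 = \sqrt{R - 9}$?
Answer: $\frac{34021}{172} - \frac{34021 i \sqrt{10}}{344} \approx 197.8 - 312.74 i$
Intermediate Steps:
$g{\left(R \right)} = 2 + \sqrt{-9 + R}$ ($g{\left(R \right)} = 2 + \sqrt{R - 9} = 2 + \sqrt{-9 + R}$)
$m{\left(y,X \right)} = - 2 y + X y$ ($m{\left(y,X \right)} = - 2 y + y X = - 2 y + X y$)
$- \frac{952588}{m{\left(g{\left(-1 \right)},-187 - 499 \right)}} = - \frac{952588}{\left(2 + \sqrt{-9 - 1}\right) \left(-2 - 686\right)} = - \frac{952588}{\left(2 + \sqrt{-10}\right) \left(-2 - 686\right)} = - \frac{952588}{\left(2 + i \sqrt{10}\right) \left(-2 - 686\right)} = - \frac{952588}{\left(2 + i \sqrt{10}\right) \left(-688\right)} = - \frac{952588}{-1376 - 688 i \sqrt{10}}$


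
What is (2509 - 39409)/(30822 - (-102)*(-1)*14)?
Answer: -2050/1633 ≈ -1.2554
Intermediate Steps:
(2509 - 39409)/(30822 - (-102)*(-1)*14) = -36900/(30822 - 34*3*14) = -36900/(30822 - 102*14) = -36900/(30822 - 1428) = -36900/29394 = -36900*1/29394 = -2050/1633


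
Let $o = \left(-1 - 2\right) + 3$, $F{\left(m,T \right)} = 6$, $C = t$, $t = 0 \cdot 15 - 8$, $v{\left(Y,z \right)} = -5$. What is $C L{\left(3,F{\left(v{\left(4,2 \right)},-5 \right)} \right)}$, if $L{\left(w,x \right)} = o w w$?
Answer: $0$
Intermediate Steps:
$t = -8$ ($t = 0 - 8 = -8$)
$C = -8$
$o = 0$ ($o = -3 + 3 = 0$)
$L{\left(w,x \right)} = 0$ ($L{\left(w,x \right)} = 0 w w = 0 w = 0$)
$C L{\left(3,F{\left(v{\left(4,2 \right)},-5 \right)} \right)} = \left(-8\right) 0 = 0$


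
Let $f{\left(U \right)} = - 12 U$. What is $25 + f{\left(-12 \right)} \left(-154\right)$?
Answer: $-22151$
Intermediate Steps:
$25 + f{\left(-12 \right)} \left(-154\right) = 25 + \left(-12\right) \left(-12\right) \left(-154\right) = 25 + 144 \left(-154\right) = 25 - 22176 = -22151$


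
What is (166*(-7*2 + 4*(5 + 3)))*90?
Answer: 268920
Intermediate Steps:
(166*(-7*2 + 4*(5 + 3)))*90 = (166*(-14 + 4*8))*90 = (166*(-14 + 32))*90 = (166*18)*90 = 2988*90 = 268920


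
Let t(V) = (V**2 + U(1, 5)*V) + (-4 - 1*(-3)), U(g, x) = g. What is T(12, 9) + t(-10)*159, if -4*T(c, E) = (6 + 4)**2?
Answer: 14126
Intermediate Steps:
T(c, E) = -25 (T(c, E) = -(6 + 4)**2/4 = -1/4*10**2 = -1/4*100 = -25)
t(V) = -1 + V + V**2 (t(V) = (V**2 + 1*V) + (-4 - 1*(-3)) = (V**2 + V) + (-4 + 3) = (V + V**2) - 1 = -1 + V + V**2)
T(12, 9) + t(-10)*159 = -25 + (-1 - 10 + (-10)**2)*159 = -25 + (-1 - 10 + 100)*159 = -25 + 89*159 = -25 + 14151 = 14126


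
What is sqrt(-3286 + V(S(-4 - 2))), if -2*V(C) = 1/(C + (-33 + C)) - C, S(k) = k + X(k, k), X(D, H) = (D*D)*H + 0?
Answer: I*sqrt(343518122)/318 ≈ 58.284*I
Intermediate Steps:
X(D, H) = H*D**2 (X(D, H) = D**2*H + 0 = H*D**2 + 0 = H*D**2)
S(k) = k + k**3 (S(k) = k + k*k**2 = k + k**3)
V(C) = C/2 - 1/(2*(-33 + 2*C)) (V(C) = -(1/(C + (-33 + C)) - C)/2 = -(1/(-33 + 2*C) - C)/2 = C/2 - 1/(2*(-33 + 2*C)))
sqrt(-3286 + V(S(-4 - 2))) = sqrt(-3286 + (-1 - 33*((-4 - 2) + (-4 - 2)**3) + 2*((-4 - 2) + (-4 - 2)**3)**2)/(2*(-33 + 2*((-4 - 2) + (-4 - 2)**3)))) = sqrt(-3286 + (-1 - 33*(-6 + (-6)**3) + 2*(-6 + (-6)**3)**2)/(2*(-33 + 2*(-6 + (-6)**3)))) = sqrt(-3286 + (-1 - 33*(-6 - 216) + 2*(-6 - 216)**2)/(2*(-33 + 2*(-6 - 216)))) = sqrt(-3286 + (-1 - 33*(-222) + 2*(-222)**2)/(2*(-33 + 2*(-222)))) = sqrt(-3286 + (-1 + 7326 + 2*49284)/(2*(-33 - 444))) = sqrt(-3286 + (1/2)*(-1 + 7326 + 98568)/(-477)) = sqrt(-3286 + (1/2)*(-1/477)*105893) = sqrt(-3286 - 105893/954) = sqrt(-3240737/954) = I*sqrt(343518122)/318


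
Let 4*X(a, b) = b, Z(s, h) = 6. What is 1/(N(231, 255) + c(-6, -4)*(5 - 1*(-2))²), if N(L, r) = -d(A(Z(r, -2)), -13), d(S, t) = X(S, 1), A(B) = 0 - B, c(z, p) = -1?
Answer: -4/197 ≈ -0.020305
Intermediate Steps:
X(a, b) = b/4
A(B) = -B
d(S, t) = ¼ (d(S, t) = (¼)*1 = ¼)
N(L, r) = -¼ (N(L, r) = -1*¼ = -¼)
1/(N(231, 255) + c(-6, -4)*(5 - 1*(-2))²) = 1/(-¼ - (5 - 1*(-2))²) = 1/(-¼ - (5 + 2)²) = 1/(-¼ - 1*7²) = 1/(-¼ - 1*49) = 1/(-¼ - 49) = 1/(-197/4) = -4/197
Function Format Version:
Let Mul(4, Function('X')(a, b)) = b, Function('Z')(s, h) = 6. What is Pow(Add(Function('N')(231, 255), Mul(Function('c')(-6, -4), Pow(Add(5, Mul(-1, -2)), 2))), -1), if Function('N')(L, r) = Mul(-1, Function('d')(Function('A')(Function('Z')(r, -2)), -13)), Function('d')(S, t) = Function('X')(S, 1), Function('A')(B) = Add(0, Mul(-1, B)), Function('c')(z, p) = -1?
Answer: Rational(-4, 197) ≈ -0.020305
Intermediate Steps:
Function('X')(a, b) = Mul(Rational(1, 4), b)
Function('A')(B) = Mul(-1, B)
Function('d')(S, t) = Rational(1, 4) (Function('d')(S, t) = Mul(Rational(1, 4), 1) = Rational(1, 4))
Function('N')(L, r) = Rational(-1, 4) (Function('N')(L, r) = Mul(-1, Rational(1, 4)) = Rational(-1, 4))
Pow(Add(Function('N')(231, 255), Mul(Function('c')(-6, -4), Pow(Add(5, Mul(-1, -2)), 2))), -1) = Pow(Add(Rational(-1, 4), Mul(-1, Pow(Add(5, Mul(-1, -2)), 2))), -1) = Pow(Add(Rational(-1, 4), Mul(-1, Pow(Add(5, 2), 2))), -1) = Pow(Add(Rational(-1, 4), Mul(-1, Pow(7, 2))), -1) = Pow(Add(Rational(-1, 4), Mul(-1, 49)), -1) = Pow(Add(Rational(-1, 4), -49), -1) = Pow(Rational(-197, 4), -1) = Rational(-4, 197)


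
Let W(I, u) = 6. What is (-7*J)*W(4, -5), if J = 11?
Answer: -462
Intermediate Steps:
(-7*J)*W(4, -5) = -7*11*6 = -77*6 = -462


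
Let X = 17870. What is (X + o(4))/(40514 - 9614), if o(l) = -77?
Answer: 5931/10300 ≈ 0.57582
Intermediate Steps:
(X + o(4))/(40514 - 9614) = (17870 - 77)/(40514 - 9614) = 17793/30900 = 17793*(1/30900) = 5931/10300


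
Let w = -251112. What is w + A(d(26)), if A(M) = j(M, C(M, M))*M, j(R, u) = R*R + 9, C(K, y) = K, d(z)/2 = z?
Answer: -110036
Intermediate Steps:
d(z) = 2*z
j(R, u) = 9 + R² (j(R, u) = R² + 9 = 9 + R²)
A(M) = M*(9 + M²) (A(M) = (9 + M²)*M = M*(9 + M²))
w + A(d(26)) = -251112 + (2*26)*(9 + (2*26)²) = -251112 + 52*(9 + 52²) = -251112 + 52*(9 + 2704) = -251112 + 52*2713 = -251112 + 141076 = -110036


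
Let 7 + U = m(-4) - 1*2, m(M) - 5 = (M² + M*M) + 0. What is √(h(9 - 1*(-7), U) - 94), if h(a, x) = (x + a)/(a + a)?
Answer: I*√1482/4 ≈ 9.6242*I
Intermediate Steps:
m(M) = 5 + 2*M² (m(M) = 5 + ((M² + M*M) + 0) = 5 + ((M² + M²) + 0) = 5 + (2*M² + 0) = 5 + 2*M²)
U = 28 (U = -7 + ((5 + 2*(-4)²) - 1*2) = -7 + ((5 + 2*16) - 2) = -7 + ((5 + 32) - 2) = -7 + (37 - 2) = -7 + 35 = 28)
h(a, x) = (a + x)/(2*a) (h(a, x) = (a + x)/((2*a)) = (a + x)*(1/(2*a)) = (a + x)/(2*a))
√(h(9 - 1*(-7), U) - 94) = √(((9 - 1*(-7)) + 28)/(2*(9 - 1*(-7))) - 94) = √(((9 + 7) + 28)/(2*(9 + 7)) - 94) = √((½)*(16 + 28)/16 - 94) = √((½)*(1/16)*44 - 94) = √(11/8 - 94) = √(-741/8) = I*√1482/4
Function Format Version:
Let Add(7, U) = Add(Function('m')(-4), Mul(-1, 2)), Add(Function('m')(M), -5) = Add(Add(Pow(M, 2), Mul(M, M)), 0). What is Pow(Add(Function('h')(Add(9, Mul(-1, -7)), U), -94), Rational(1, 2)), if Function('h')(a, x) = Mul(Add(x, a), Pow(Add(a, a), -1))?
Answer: Mul(Rational(1, 4), I, Pow(1482, Rational(1, 2))) ≈ Mul(9.6242, I)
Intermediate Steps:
Function('m')(M) = Add(5, Mul(2, Pow(M, 2))) (Function('m')(M) = Add(5, Add(Add(Pow(M, 2), Mul(M, M)), 0)) = Add(5, Add(Add(Pow(M, 2), Pow(M, 2)), 0)) = Add(5, Add(Mul(2, Pow(M, 2)), 0)) = Add(5, Mul(2, Pow(M, 2))))
U = 28 (U = Add(-7, Add(Add(5, Mul(2, Pow(-4, 2))), Mul(-1, 2))) = Add(-7, Add(Add(5, Mul(2, 16)), -2)) = Add(-7, Add(Add(5, 32), -2)) = Add(-7, Add(37, -2)) = Add(-7, 35) = 28)
Function('h')(a, x) = Mul(Rational(1, 2), Pow(a, -1), Add(a, x)) (Function('h')(a, x) = Mul(Add(a, x), Pow(Mul(2, a), -1)) = Mul(Add(a, x), Mul(Rational(1, 2), Pow(a, -1))) = Mul(Rational(1, 2), Pow(a, -1), Add(a, x)))
Pow(Add(Function('h')(Add(9, Mul(-1, -7)), U), -94), Rational(1, 2)) = Pow(Add(Mul(Rational(1, 2), Pow(Add(9, Mul(-1, -7)), -1), Add(Add(9, Mul(-1, -7)), 28)), -94), Rational(1, 2)) = Pow(Add(Mul(Rational(1, 2), Pow(Add(9, 7), -1), Add(Add(9, 7), 28)), -94), Rational(1, 2)) = Pow(Add(Mul(Rational(1, 2), Pow(16, -1), Add(16, 28)), -94), Rational(1, 2)) = Pow(Add(Mul(Rational(1, 2), Rational(1, 16), 44), -94), Rational(1, 2)) = Pow(Add(Rational(11, 8), -94), Rational(1, 2)) = Pow(Rational(-741, 8), Rational(1, 2)) = Mul(Rational(1, 4), I, Pow(1482, Rational(1, 2)))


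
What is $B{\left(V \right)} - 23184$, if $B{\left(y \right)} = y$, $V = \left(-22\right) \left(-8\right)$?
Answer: $-23008$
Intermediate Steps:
$V = 176$
$B{\left(V \right)} - 23184 = 176 - 23184 = -23008$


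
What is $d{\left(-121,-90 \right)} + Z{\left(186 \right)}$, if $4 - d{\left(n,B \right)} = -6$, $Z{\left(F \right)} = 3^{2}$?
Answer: $19$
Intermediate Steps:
$Z{\left(F \right)} = 9$
$d{\left(n,B \right)} = 10$ ($d{\left(n,B \right)} = 4 - -6 = 4 + 6 = 10$)
$d{\left(-121,-90 \right)} + Z{\left(186 \right)} = 10 + 9 = 19$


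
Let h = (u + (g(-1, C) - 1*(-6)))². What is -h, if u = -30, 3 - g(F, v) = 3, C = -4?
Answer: -576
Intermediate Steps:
g(F, v) = 0 (g(F, v) = 3 - 1*3 = 3 - 3 = 0)
h = 576 (h = (-30 + (0 - 1*(-6)))² = (-30 + (0 + 6))² = (-30 + 6)² = (-24)² = 576)
-h = -1*576 = -576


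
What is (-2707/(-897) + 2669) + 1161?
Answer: 3438217/897 ≈ 3833.0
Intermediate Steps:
(-2707/(-897) + 2669) + 1161 = (-2707*(-1/897) + 2669) + 1161 = (2707/897 + 2669) + 1161 = 2396800/897 + 1161 = 3438217/897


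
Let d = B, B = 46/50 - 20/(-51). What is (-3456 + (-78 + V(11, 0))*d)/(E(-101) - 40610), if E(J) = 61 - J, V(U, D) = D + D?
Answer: 756149/8595200 ≈ 0.087973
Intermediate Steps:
V(U, D) = 2*D
B = 1673/1275 (B = 46*(1/50) - 20*(-1/51) = 23/25 + 20/51 = 1673/1275 ≈ 1.3122)
d = 1673/1275 ≈ 1.3122
(-3456 + (-78 + V(11, 0))*d)/(E(-101) - 40610) = (-3456 + (-78 + 2*0)*(1673/1275))/((61 - 1*(-101)) - 40610) = (-3456 + (-78 + 0)*(1673/1275))/((61 + 101) - 40610) = (-3456 - 78*1673/1275)/(162 - 40610) = (-3456 - 43498/425)/(-40448) = -1512298/425*(-1/40448) = 756149/8595200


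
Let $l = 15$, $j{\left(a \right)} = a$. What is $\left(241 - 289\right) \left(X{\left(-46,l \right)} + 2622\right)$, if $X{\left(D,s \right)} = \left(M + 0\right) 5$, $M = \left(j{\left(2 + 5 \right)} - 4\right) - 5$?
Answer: $-125376$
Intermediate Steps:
$M = -2$ ($M = \left(\left(2 + 5\right) - 4\right) - 5 = \left(7 - 4\right) - 5 = 3 - 5 = -2$)
$X{\left(D,s \right)} = -10$ ($X{\left(D,s \right)} = \left(-2 + 0\right) 5 = \left(-2\right) 5 = -10$)
$\left(241 - 289\right) \left(X{\left(-46,l \right)} + 2622\right) = \left(241 - 289\right) \left(-10 + 2622\right) = \left(-48\right) 2612 = -125376$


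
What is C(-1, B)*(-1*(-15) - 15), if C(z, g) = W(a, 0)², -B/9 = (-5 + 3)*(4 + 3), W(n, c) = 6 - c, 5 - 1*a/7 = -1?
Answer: 0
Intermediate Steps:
a = 42 (a = 35 - 7*(-1) = 35 + 7 = 42)
B = 126 (B = -9*(-5 + 3)*(4 + 3) = -(-18)*7 = -9*(-14) = 126)
C(z, g) = 36 (C(z, g) = (6 - 1*0)² = (6 + 0)² = 6² = 36)
C(-1, B)*(-1*(-15) - 15) = 36*(-1*(-15) - 15) = 36*(15 - 15) = 36*0 = 0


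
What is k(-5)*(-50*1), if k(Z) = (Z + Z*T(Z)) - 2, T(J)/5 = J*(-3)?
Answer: 19100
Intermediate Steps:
T(J) = -15*J (T(J) = 5*(J*(-3)) = 5*(-3*J) = -15*J)
k(Z) = -2 + Z - 15*Z² (k(Z) = (Z + Z*(-15*Z)) - 2 = (Z - 15*Z²) - 2 = -2 + Z - 15*Z²)
k(-5)*(-50*1) = (-2 - 5 - 15*(-5)²)*(-50*1) = (-2 - 5 - 15*25)*(-50) = (-2 - 5 - 375)*(-50) = -382*(-50) = 19100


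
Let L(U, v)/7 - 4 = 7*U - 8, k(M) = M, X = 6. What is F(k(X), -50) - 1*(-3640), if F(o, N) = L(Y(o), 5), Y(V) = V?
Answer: 3906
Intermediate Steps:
L(U, v) = -28 + 49*U (L(U, v) = 28 + 7*(7*U - 8) = 28 + 7*(-8 + 7*U) = 28 + (-56 + 49*U) = -28 + 49*U)
F(o, N) = -28 + 49*o
F(k(X), -50) - 1*(-3640) = (-28 + 49*6) - 1*(-3640) = (-28 + 294) + 3640 = 266 + 3640 = 3906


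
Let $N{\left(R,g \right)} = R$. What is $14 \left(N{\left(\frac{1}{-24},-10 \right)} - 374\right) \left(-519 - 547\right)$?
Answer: $\frac{33493187}{6} \approx 5.5822 \cdot 10^{6}$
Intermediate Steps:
$14 \left(N{\left(\frac{1}{-24},-10 \right)} - 374\right) \left(-519 - 547\right) = 14 \left(\frac{1}{-24} - 374\right) \left(-519 - 547\right) = 14 \left(- \frac{1}{24} - 374\right) \left(-1066\right) = 14 \left(\left(- \frac{8977}{24}\right) \left(-1066\right)\right) = 14 \cdot \frac{4784741}{12} = \frac{33493187}{6}$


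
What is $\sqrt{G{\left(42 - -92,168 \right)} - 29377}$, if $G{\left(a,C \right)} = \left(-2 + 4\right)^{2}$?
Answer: $i \sqrt{29373} \approx 171.39 i$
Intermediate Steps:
$G{\left(a,C \right)} = 4$ ($G{\left(a,C \right)} = 2^{2} = 4$)
$\sqrt{G{\left(42 - -92,168 \right)} - 29377} = \sqrt{4 - 29377} = \sqrt{-29373} = i \sqrt{29373}$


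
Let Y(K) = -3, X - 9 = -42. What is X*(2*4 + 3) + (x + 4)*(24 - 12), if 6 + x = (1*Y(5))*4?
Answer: -531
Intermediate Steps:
X = -33 (X = 9 - 42 = -33)
x = -18 (x = -6 + (1*(-3))*4 = -6 - 3*4 = -6 - 12 = -18)
X*(2*4 + 3) + (x + 4)*(24 - 12) = -33*(2*4 + 3) + (-18 + 4)*(24 - 12) = -33*(8 + 3) - 14*12 = -33*11 - 168 = -363 - 168 = -531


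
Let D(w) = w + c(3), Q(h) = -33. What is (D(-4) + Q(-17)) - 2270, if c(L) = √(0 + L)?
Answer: -2307 + √3 ≈ -2305.3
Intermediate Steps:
c(L) = √L
D(w) = w + √3
(D(-4) + Q(-17)) - 2270 = ((-4 + √3) - 33) - 2270 = (-37 + √3) - 2270 = -2307 + √3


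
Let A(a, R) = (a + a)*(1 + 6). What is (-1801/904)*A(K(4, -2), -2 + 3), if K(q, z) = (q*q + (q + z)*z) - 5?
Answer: -88249/452 ≈ -195.24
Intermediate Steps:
K(q, z) = -5 + q² + z*(q + z) (K(q, z) = (q² + z*(q + z)) - 5 = -5 + q² + z*(q + z))
A(a, R) = 14*a (A(a, R) = (2*a)*7 = 14*a)
(-1801/904)*A(K(4, -2), -2 + 3) = (-1801/904)*(14*(-5 + 4² + (-2)² + 4*(-2))) = (-1801*1/904)*(14*(-5 + 16 + 4 - 8)) = -12607*7/452 = -1801/904*98 = -88249/452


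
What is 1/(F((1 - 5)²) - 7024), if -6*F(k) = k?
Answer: -3/21080 ≈ -0.00014231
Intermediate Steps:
F(k) = -k/6
1/(F((1 - 5)²) - 7024) = 1/(-(1 - 5)²/6 - 7024) = 1/(-⅙*(-4)² - 7024) = 1/(-⅙*16 - 7024) = 1/(-8/3 - 7024) = 1/(-21080/3) = -3/21080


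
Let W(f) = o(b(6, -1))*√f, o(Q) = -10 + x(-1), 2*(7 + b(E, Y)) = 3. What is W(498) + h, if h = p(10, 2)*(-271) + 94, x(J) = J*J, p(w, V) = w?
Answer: -2616 - 9*√498 ≈ -2816.8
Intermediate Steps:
b(E, Y) = -11/2 (b(E, Y) = -7 + (½)*3 = -7 + 3/2 = -11/2)
x(J) = J²
h = -2616 (h = 10*(-271) + 94 = -2710 + 94 = -2616)
o(Q) = -9 (o(Q) = -10 + (-1)² = -10 + 1 = -9)
W(f) = -9*√f
W(498) + h = -9*√498 - 2616 = -2616 - 9*√498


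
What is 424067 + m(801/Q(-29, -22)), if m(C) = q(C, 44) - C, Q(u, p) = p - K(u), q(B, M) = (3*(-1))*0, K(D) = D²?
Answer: 365970622/863 ≈ 4.2407e+5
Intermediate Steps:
q(B, M) = 0 (q(B, M) = -3*0 = 0)
Q(u, p) = p - u²
m(C) = -C (m(C) = 0 - C = -C)
424067 + m(801/Q(-29, -22)) = 424067 - 801/(-22 - 1*(-29)²) = 424067 - 801/(-22 - 1*841) = 424067 - 801/(-22 - 841) = 424067 - 801/(-863) = 424067 - 801*(-1)/863 = 424067 - 1*(-801/863) = 424067 + 801/863 = 365970622/863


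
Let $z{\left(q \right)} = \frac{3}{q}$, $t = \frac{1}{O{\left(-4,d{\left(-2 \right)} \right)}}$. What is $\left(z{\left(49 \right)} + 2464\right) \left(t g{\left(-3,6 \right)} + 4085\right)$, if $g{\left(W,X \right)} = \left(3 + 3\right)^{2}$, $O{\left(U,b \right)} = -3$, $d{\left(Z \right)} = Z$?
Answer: $\frac{491769947}{49} \approx 1.0036 \cdot 10^{7}$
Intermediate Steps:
$g{\left(W,X \right)} = 36$ ($g{\left(W,X \right)} = 6^{2} = 36$)
$t = - \frac{1}{3}$ ($t = \frac{1}{-3} = - \frac{1}{3} \approx -0.33333$)
$\left(z{\left(49 \right)} + 2464\right) \left(t g{\left(-3,6 \right)} + 4085\right) = \left(\frac{3}{49} + 2464\right) \left(\left(- \frac{1}{3}\right) 36 + 4085\right) = \left(3 \cdot \frac{1}{49} + 2464\right) \left(-12 + 4085\right) = \left(\frac{3}{49} + 2464\right) 4073 = \frac{120739}{49} \cdot 4073 = \frac{491769947}{49}$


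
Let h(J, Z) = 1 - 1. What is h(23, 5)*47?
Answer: 0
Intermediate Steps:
h(J, Z) = 0
h(23, 5)*47 = 0*47 = 0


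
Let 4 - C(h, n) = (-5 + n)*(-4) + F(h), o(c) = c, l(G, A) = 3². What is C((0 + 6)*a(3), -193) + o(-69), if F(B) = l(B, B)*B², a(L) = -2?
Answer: -2153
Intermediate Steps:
l(G, A) = 9
F(B) = 9*B²
C(h, n) = -16 - 9*h² + 4*n (C(h, n) = 4 - ((-5 + n)*(-4) + 9*h²) = 4 - ((20 - 4*n) + 9*h²) = 4 - (20 - 4*n + 9*h²) = 4 + (-20 - 9*h² + 4*n) = -16 - 9*h² + 4*n)
C((0 + 6)*a(3), -193) + o(-69) = (-16 - 9*4*(0 + 6)² + 4*(-193)) - 69 = (-16 - 9*(6*(-2))² - 772) - 69 = (-16 - 9*(-12)² - 772) - 69 = (-16 - 9*144 - 772) - 69 = (-16 - 1296 - 772) - 69 = -2084 - 69 = -2153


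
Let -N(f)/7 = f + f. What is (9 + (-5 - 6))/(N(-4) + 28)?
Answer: -1/42 ≈ -0.023810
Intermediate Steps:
N(f) = -14*f (N(f) = -7*(f + f) = -14*f)
(9 + (-5 - 6))/(N(-4) + 28) = (9 + (-5 - 6))/(-14*(-4) + 28) = (9 - 11)/(56 + 28) = -2/84 = (1/84)*(-2) = -1/42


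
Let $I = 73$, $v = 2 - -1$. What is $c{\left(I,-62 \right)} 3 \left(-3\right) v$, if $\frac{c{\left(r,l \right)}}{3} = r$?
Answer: $-5913$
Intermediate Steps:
$v = 3$ ($v = 2 + 1 = 3$)
$c{\left(r,l \right)} = 3 r$
$c{\left(I,-62 \right)} 3 \left(-3\right) v = 3 \cdot 73 \cdot 3 \left(-3\right) 3 = 219 \left(\left(-9\right) 3\right) = 219 \left(-27\right) = -5913$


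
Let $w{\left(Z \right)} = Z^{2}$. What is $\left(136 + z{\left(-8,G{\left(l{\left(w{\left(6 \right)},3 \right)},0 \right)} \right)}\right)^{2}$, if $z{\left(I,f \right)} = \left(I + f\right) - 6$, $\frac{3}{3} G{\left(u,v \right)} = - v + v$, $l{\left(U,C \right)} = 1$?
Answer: $14884$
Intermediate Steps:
$G{\left(u,v \right)} = 0$ ($G{\left(u,v \right)} = - v + v = 0$)
$z{\left(I,f \right)} = -6 + I + f$
$\left(136 + z{\left(-8,G{\left(l{\left(w{\left(6 \right)},3 \right)},0 \right)} \right)}\right)^{2} = \left(136 - 14\right)^{2} = 122^{2} = 14884$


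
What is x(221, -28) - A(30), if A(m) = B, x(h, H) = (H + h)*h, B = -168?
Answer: 42821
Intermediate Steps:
x(h, H) = h*(H + h)
A(m) = -168
x(221, -28) - A(30) = 221*(-28 + 221) - 1*(-168) = 221*193 + 168 = 42653 + 168 = 42821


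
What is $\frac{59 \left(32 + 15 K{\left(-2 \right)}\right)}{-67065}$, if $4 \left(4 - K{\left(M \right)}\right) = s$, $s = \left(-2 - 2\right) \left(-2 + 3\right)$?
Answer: $- \frac{6313}{67065} \approx -0.094133$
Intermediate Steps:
$s = -4$ ($s = \left(-4\right) 1 = -4$)
$K{\left(M \right)} = 5$ ($K{\left(M \right)} = 4 - -1 = 4 + 1 = 5$)
$\frac{59 \left(32 + 15 K{\left(-2 \right)}\right)}{-67065} = \frac{59 \left(32 + 15 \cdot 5\right)}{-67065} = 59 \left(32 + 75\right) \left(- \frac{1}{67065}\right) = 59 \cdot 107 \left(- \frac{1}{67065}\right) = 6313 \left(- \frac{1}{67065}\right) = - \frac{6313}{67065}$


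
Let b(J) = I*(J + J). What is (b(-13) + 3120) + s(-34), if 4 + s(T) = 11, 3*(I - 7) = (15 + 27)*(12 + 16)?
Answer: -7247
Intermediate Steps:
I = 399 (I = 7 + ((15 + 27)*(12 + 16))/3 = 7 + (42*28)/3 = 7 + (1/3)*1176 = 7 + 392 = 399)
s(T) = 7 (s(T) = -4 + 11 = 7)
b(J) = 798*J (b(J) = 399*(J + J) = 399*(2*J) = 798*J)
(b(-13) + 3120) + s(-34) = (798*(-13) + 3120) + 7 = (-10374 + 3120) + 7 = -7254 + 7 = -7247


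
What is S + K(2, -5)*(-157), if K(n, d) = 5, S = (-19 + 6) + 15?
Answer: -783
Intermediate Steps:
S = 2 (S = -13 + 15 = 2)
S + K(2, -5)*(-157) = 2 + 5*(-157) = 2 - 785 = -783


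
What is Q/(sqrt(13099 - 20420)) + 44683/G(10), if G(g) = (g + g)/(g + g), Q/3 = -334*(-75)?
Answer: 44683 - 75150*I*sqrt(7321)/7321 ≈ 44683.0 - 878.3*I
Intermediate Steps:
Q = 75150 (Q = 3*(-334*(-75)) = 3*25050 = 75150)
G(g) = 1 (G(g) = (2*g)/((2*g)) = (2*g)*(1/(2*g)) = 1)
Q/(sqrt(13099 - 20420)) + 44683/G(10) = 75150/(sqrt(13099 - 20420)) + 44683/1 = 75150/(sqrt(-7321)) + 44683*1 = 75150/((I*sqrt(7321))) + 44683 = 75150*(-I*sqrt(7321)/7321) + 44683 = -75150*I*sqrt(7321)/7321 + 44683 = 44683 - 75150*I*sqrt(7321)/7321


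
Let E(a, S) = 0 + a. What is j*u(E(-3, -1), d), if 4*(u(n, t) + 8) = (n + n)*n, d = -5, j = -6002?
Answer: 21007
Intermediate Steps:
E(a, S) = a
u(n, t) = -8 + n²/2 (u(n, t) = -8 + ((n + n)*n)/4 = -8 + ((2*n)*n)/4 = -8 + (2*n²)/4 = -8 + n²/2)
j*u(E(-3, -1), d) = -6002*(-8 + (½)*(-3)²) = -6002*(-8 + (½)*9) = -6002*(-8 + 9/2) = -6002*(-7/2) = 21007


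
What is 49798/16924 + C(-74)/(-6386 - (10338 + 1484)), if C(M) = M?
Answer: 113496795/38519024 ≈ 2.9465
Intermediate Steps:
49798/16924 + C(-74)/(-6386 - (10338 + 1484)) = 49798/16924 - 74/(-6386 - (10338 + 1484)) = 49798*(1/16924) - 74/(-6386 - 1*11822) = 24899/8462 - 74/(-6386 - 11822) = 24899/8462 - 74/(-18208) = 24899/8462 - 74*(-1/18208) = 24899/8462 + 37/9104 = 113496795/38519024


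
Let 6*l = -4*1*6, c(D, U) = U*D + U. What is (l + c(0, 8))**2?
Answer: 16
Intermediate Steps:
c(D, U) = U + D*U (c(D, U) = D*U + U = U + D*U)
l = -4 (l = (-4*1*6)/6 = (-4*6)/6 = (1/6)*(-24) = -4)
(l + c(0, 8))**2 = (-4 + 8*(1 + 0))**2 = (-4 + 8*1)**2 = (-4 + 8)**2 = 4**2 = 16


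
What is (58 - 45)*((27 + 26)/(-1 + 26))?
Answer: 689/25 ≈ 27.560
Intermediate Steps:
(58 - 45)*((27 + 26)/(-1 + 26)) = 13*(53/25) = 689/25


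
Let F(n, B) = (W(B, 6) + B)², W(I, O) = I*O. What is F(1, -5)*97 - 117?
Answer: 118708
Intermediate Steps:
F(n, B) = 49*B² (F(n, B) = (B*6 + B)² = (6*B + B)² = (7*B)² = 49*B²)
F(1, -5)*97 - 117 = (49*(-5)²)*97 - 117 = (49*25)*97 - 117 = 1225*97 - 117 = 118825 - 117 = 118708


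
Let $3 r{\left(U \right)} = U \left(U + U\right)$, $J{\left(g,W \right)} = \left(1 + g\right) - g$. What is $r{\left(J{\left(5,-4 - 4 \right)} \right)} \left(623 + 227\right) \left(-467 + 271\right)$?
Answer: $- \frac{333200}{3} \approx -1.1107 \cdot 10^{5}$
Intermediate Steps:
$J{\left(g,W \right)} = 1$
$r{\left(U \right)} = \frac{2 U^{2}}{3}$ ($r{\left(U \right)} = \frac{U \left(U + U\right)}{3} = \frac{U 2 U}{3} = \frac{2 U^{2}}{3}$)
$r{\left(J{\left(5,-4 - 4 \right)} \right)} \left(623 + 227\right) \left(-467 + 271\right) = \frac{2 \cdot 1^{2}}{3} \left(623 + 227\right) \left(-467 + 271\right) = \frac{2}{3} \cdot 1 \cdot 850 \left(-196\right) = \frac{2}{3} \left(-166600\right) = - \frac{333200}{3}$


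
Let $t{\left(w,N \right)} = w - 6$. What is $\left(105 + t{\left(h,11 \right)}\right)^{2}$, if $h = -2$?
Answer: $9409$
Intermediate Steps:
$t{\left(w,N \right)} = -6 + w$
$\left(105 + t{\left(h,11 \right)}\right)^{2} = \left(105 - 8\right)^{2} = 97^{2} = 9409$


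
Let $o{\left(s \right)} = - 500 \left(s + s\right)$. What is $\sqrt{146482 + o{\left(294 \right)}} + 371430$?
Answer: $371430 + i \sqrt{147518} \approx 3.7143 \cdot 10^{5} + 384.08 i$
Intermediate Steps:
$o{\left(s \right)} = - 1000 s$ ($o{\left(s \right)} = - 500 \cdot 2 s = - 1000 s$)
$\sqrt{146482 + o{\left(294 \right)}} + 371430 = \sqrt{146482 - 294000} + 371430 = \sqrt{-147518} + 371430 = i \sqrt{147518} + 371430 = 371430 + i \sqrt{147518}$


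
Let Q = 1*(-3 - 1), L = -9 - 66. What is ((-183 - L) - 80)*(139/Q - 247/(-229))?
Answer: 1449621/229 ≈ 6330.2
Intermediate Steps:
L = -75
Q = -4 (Q = 1*(-4) = -4)
((-183 - L) - 80)*(139/Q - 247/(-229)) = ((-183 - 1*(-75)) - 80)*(139/(-4) - 247/(-229)) = ((-183 + 75) - 80)*(139*(-¼) - 247*(-1/229)) = (-108 - 80)*(-139/4 + 247/229) = -188*(-30843/916) = 1449621/229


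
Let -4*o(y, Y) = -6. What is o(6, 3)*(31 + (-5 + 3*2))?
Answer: 48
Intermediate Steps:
o(y, Y) = 3/2 (o(y, Y) = -¼*(-6) = 3/2)
o(6, 3)*(31 + (-5 + 3*2)) = 3*(31 + (-5 + 3*2))/2 = 3*(31 + (-5 + 6))/2 = 3*(31 + 1)/2 = (3/2)*32 = 48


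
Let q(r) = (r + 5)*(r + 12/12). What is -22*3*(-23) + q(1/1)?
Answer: 1530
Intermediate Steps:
q(r) = (1 + r)*(5 + r) (q(r) = (5 + r)*(r + 12*(1/12)) = (5 + r)*(r + 1) = (5 + r)*(1 + r) = (1 + r)*(5 + r))
-22*3*(-23) + q(1/1) = -22*3*(-23) + (5 + (1/1)² + 6/1) = -66*(-23) + (5 + 1² + 6*1) = 1518 + (5 + 1 + 6) = 1518 + 12 = 1530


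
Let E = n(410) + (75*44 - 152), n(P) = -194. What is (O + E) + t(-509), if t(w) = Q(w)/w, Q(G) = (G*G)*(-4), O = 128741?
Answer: 133731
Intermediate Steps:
E = 2954 (E = -194 + (75*44 - 152) = -194 + (3300 - 152) = -194 + 3148 = 2954)
Q(G) = -4*G² (Q(G) = G²*(-4) = -4*G²)
t(w) = -4*w (t(w) = (-4*w²)/w = -4*w)
(O + E) + t(-509) = (128741 + 2954) - 4*(-509) = 131695 + 2036 = 133731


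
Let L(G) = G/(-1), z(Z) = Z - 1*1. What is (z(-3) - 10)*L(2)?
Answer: 28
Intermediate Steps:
z(Z) = -1 + Z (z(Z) = Z - 1 = -1 + Z)
L(G) = -G (L(G) = G*(-1) = -G)
(z(-3) - 10)*L(2) = ((-1 - 3) - 10)*(-1*2) = (-4 - 10)*(-2) = -14*(-2) = 28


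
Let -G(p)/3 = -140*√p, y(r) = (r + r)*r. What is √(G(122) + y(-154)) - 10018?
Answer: -10018 + 2*√(11858 + 105*√122) ≈ -9789.8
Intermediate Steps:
y(r) = 2*r² (y(r) = (2*r)*r = 2*r²)
G(p) = 420*√p (G(p) = -(-420)*√p = 420*√p)
√(G(122) + y(-154)) - 10018 = √(420*√122 + 2*(-154)²) - 10018 = √(420*√122 + 2*23716) - 10018 = √(420*√122 + 47432) - 10018 = √(47432 + 420*√122) - 10018 = -10018 + √(47432 + 420*√122)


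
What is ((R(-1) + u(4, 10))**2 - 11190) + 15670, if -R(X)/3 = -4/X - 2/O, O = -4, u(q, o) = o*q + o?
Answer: 23249/4 ≈ 5812.3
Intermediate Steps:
u(q, o) = o + o*q
R(X) = -3/2 + 12/X (R(X) = -3*(-4/X - 2/(-4)) = -3*(-4/X - 2*(-1/4)) = -3*(-4/X + 1/2) = -3*(1/2 - 4/X) = -3/2 + 12/X)
((R(-1) + u(4, 10))**2 - 11190) + 15670 = (((-3/2 + 12/(-1)) + 10*(1 + 4))**2 - 11190) + 15670 = (((-3/2 + 12*(-1)) + 10*5)**2 - 11190) + 15670 = (((-3/2 - 12) + 50)**2 - 11190) + 15670 = ((-27/2 + 50)**2 - 11190) + 15670 = ((73/2)**2 - 11190) + 15670 = (5329/4 - 11190) + 15670 = -39431/4 + 15670 = 23249/4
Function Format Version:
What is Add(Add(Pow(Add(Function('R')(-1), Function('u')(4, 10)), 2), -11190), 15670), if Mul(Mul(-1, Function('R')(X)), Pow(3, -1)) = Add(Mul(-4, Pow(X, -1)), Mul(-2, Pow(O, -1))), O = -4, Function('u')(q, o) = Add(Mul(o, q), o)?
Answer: Rational(23249, 4) ≈ 5812.3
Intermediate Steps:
Function('u')(q, o) = Add(o, Mul(o, q))
Function('R')(X) = Add(Rational(-3, 2), Mul(12, Pow(X, -1))) (Function('R')(X) = Mul(-3, Add(Mul(-4, Pow(X, -1)), Mul(-2, Pow(-4, -1)))) = Mul(-3, Add(Mul(-4, Pow(X, -1)), Mul(-2, Rational(-1, 4)))) = Mul(-3, Add(Mul(-4, Pow(X, -1)), Rational(1, 2))) = Mul(-3, Add(Rational(1, 2), Mul(-4, Pow(X, -1)))) = Add(Rational(-3, 2), Mul(12, Pow(X, -1))))
Add(Add(Pow(Add(Function('R')(-1), Function('u')(4, 10)), 2), -11190), 15670) = Add(Add(Pow(Add(Add(Rational(-3, 2), Mul(12, Pow(-1, -1))), Mul(10, Add(1, 4))), 2), -11190), 15670) = Add(Add(Pow(Add(Add(Rational(-3, 2), Mul(12, -1)), Mul(10, 5)), 2), -11190), 15670) = Add(Add(Pow(Add(Add(Rational(-3, 2), -12), 50), 2), -11190), 15670) = Add(Add(Pow(Add(Rational(-27, 2), 50), 2), -11190), 15670) = Add(Add(Pow(Rational(73, 2), 2), -11190), 15670) = Add(Add(Rational(5329, 4), -11190), 15670) = Add(Rational(-39431, 4), 15670) = Rational(23249, 4)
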